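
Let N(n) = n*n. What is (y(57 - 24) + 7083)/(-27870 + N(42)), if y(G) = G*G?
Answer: -1362/4351 ≈ -0.31303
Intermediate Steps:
N(n) = n²
y(G) = G²
(y(57 - 24) + 7083)/(-27870 + N(42)) = ((57 - 24)² + 7083)/(-27870 + 42²) = (33² + 7083)/(-27870 + 1764) = (1089 + 7083)/(-26106) = 8172*(-1/26106) = -1362/4351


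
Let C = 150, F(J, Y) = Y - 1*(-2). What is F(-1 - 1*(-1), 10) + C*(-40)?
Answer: -5988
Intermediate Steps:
F(J, Y) = 2 + Y (F(J, Y) = Y + 2 = 2 + Y)
F(-1 - 1*(-1), 10) + C*(-40) = (2 + 10) + 150*(-40) = 12 - 6000 = -5988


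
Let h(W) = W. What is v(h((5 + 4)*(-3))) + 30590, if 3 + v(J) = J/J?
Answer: 30588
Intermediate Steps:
v(J) = -2 (v(J) = -3 + J/J = -3 + 1 = -2)
v(h((5 + 4)*(-3))) + 30590 = -2 + 30590 = 30588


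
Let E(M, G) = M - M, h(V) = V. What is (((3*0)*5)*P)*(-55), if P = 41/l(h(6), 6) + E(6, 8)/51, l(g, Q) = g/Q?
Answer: 0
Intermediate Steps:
E(M, G) = 0
P = 41 (P = 41/((6/6)) + 0/51 = 41/((6*(1/6))) + 0*(1/51) = 41/1 + 0 = 41*1 + 0 = 41 + 0 = 41)
(((3*0)*5)*P)*(-55) = (((3*0)*5)*41)*(-55) = ((0*5)*41)*(-55) = (0*41)*(-55) = 0*(-55) = 0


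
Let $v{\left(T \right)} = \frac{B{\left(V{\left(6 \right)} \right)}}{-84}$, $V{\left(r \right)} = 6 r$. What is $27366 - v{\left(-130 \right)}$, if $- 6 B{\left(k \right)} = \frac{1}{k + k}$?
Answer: $\frac{993057407}{36288} \approx 27366.0$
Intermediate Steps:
$B{\left(k \right)} = - \frac{1}{12 k}$ ($B{\left(k \right)} = - \frac{1}{6 \left(k + k\right)} = - \frac{1}{6 \cdot 2 k} = - \frac{\frac{1}{2} \frac{1}{k}}{6} = - \frac{1}{12 k}$)
$v{\left(T \right)} = \frac{1}{36288}$ ($v{\left(T \right)} = \frac{\left(- \frac{1}{12}\right) \frac{1}{6 \cdot 6}}{-84} = - \frac{1}{12 \cdot 36} \left(- \frac{1}{84}\right) = \left(- \frac{1}{12}\right) \frac{1}{36} \left(- \frac{1}{84}\right) = \left(- \frac{1}{432}\right) \left(- \frac{1}{84}\right) = \frac{1}{36288}$)
$27366 - v{\left(-130 \right)} = 27366 - \frac{1}{36288} = \frac{993057407}{36288}$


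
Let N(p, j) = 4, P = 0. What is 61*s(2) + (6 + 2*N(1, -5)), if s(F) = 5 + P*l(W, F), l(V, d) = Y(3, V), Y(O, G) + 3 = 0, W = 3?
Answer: 319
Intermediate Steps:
Y(O, G) = -3 (Y(O, G) = -3 + 0 = -3)
l(V, d) = -3
s(F) = 5 (s(F) = 5 + 0*(-3) = 5 + 0 = 5)
61*s(2) + (6 + 2*N(1, -5)) = 61*5 + (6 + 2*4) = 305 + (6 + 8) = 305 + 14 = 319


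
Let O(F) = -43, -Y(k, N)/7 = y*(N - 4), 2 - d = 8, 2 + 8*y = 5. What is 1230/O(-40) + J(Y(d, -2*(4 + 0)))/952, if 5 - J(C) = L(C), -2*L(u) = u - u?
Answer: -1170745/40936 ≈ -28.599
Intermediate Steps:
y = 3/8 (y = -1/4 + (1/8)*5 = -1/4 + 5/8 = 3/8 ≈ 0.37500)
d = -6 (d = 2 - 1*8 = 2 - 8 = -6)
Y(k, N) = 21/2 - 21*N/8 (Y(k, N) = -21*(N - 4)/8 = -21*(-4 + N)/8 = -7*(-3/2 + 3*N/8) = 21/2 - 21*N/8)
L(u) = 0 (L(u) = -(u - u)/2 = -1/2*0 = 0)
J(C) = 5 (J(C) = 5 - 1*0 = 5 + 0 = 5)
1230/O(-40) + J(Y(d, -2*(4 + 0)))/952 = 1230/(-43) + 5/952 = 1230*(-1/43) + 5*(1/952) = -1230/43 + 5/952 = -1170745/40936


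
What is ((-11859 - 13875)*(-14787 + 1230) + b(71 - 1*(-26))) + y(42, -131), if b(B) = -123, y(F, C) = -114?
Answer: 348875601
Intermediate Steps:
((-11859 - 13875)*(-14787 + 1230) + b(71 - 1*(-26))) + y(42, -131) = ((-11859 - 13875)*(-14787 + 1230) - 123) - 114 = (-25734*(-13557) - 123) - 114 = (348875838 - 123) - 114 = 348875715 - 114 = 348875601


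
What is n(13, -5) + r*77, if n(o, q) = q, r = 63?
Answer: 4846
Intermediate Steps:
n(13, -5) + r*77 = -5 + 63*77 = -5 + 4851 = 4846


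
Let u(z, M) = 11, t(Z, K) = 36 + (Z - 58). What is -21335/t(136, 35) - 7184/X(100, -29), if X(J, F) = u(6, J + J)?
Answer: -1053661/1254 ≈ -840.24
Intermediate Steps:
t(Z, K) = -22 + Z (t(Z, K) = 36 + (-58 + Z) = -22 + Z)
X(J, F) = 11
-21335/t(136, 35) - 7184/X(100, -29) = -21335/(-22 + 136) - 7184/11 = -21335/114 - 7184*1/11 = -21335*1/114 - 7184/11 = -21335/114 - 7184/11 = -1053661/1254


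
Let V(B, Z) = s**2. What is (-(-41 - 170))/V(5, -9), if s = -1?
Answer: 211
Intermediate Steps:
V(B, Z) = 1 (V(B, Z) = (-1)**2 = 1)
(-(-41 - 170))/V(5, -9) = -(-41 - 170)/1 = -1*(-211)*1 = 211*1 = 211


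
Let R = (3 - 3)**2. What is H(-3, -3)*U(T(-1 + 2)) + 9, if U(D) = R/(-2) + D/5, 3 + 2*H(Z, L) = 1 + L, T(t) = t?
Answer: 17/2 ≈ 8.5000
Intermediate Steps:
R = 0 (R = 0**2 = 0)
H(Z, L) = -1 + L/2 (H(Z, L) = -3/2 + (1 + L)/2 = -3/2 + (1/2 + L/2) = -1 + L/2)
U(D) = D/5 (U(D) = 0/(-2) + D/5 = 0*(-1/2) + D*(1/5) = 0 + D/5 = D/5)
H(-3, -3)*U(T(-1 + 2)) + 9 = (-1 + (1/2)*(-3))*((-1 + 2)/5) + 9 = (-1 - 3/2)*((1/5)*1) + 9 = -5/2*1/5 + 9 = -1/2 + 9 = 17/2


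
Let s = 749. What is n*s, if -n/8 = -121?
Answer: 725032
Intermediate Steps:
n = 968 (n = -8*(-121) = 968)
n*s = 968*749 = 725032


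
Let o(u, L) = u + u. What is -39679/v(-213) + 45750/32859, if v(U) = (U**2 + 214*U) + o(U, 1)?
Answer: 49372093/777663 ≈ 63.488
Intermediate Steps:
o(u, L) = 2*u
v(U) = U**2 + 216*U (v(U) = (U**2 + 214*U) + 2*U = U**2 + 216*U)
-39679/v(-213) + 45750/32859 = -39679*(-1/(213*(216 - 213))) + 45750/32859 = -39679/((-213*3)) + 45750*(1/32859) = -39679/(-639) + 15250/10953 = -39679*(-1/639) + 15250/10953 = 39679/639 + 15250/10953 = 49372093/777663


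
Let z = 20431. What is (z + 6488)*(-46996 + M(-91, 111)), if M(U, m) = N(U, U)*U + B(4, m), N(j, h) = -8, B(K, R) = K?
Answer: -1245380616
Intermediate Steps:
M(U, m) = 4 - 8*U (M(U, m) = -8*U + 4 = 4 - 8*U)
(z + 6488)*(-46996 + M(-91, 111)) = (20431 + 6488)*(-46996 + (4 - 8*(-91))) = 26919*(-46996 + (4 + 728)) = 26919*(-46996 + 732) = 26919*(-46264) = -1245380616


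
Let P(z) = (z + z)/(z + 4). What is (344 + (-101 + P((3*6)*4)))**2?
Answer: 21650409/361 ≈ 59973.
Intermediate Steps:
P(z) = 2*z/(4 + z) (P(z) = (2*z)/(4 + z) = 2*z/(4 + z))
(344 + (-101 + P((3*6)*4)))**2 = (344 + (-101 + 2*((3*6)*4)/(4 + (3*6)*4)))**2 = (344 + (-101 + 2*(18*4)/(4 + 18*4)))**2 = (344 + (-101 + 2*72/(4 + 72)))**2 = (344 + (-101 + 2*72/76))**2 = (344 + (-101 + 2*72*(1/76)))**2 = (344 + (-101 + 36/19))**2 = (344 - 1883/19)**2 = (4653/19)**2 = 21650409/361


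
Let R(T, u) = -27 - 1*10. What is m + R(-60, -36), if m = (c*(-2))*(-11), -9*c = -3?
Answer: -89/3 ≈ -29.667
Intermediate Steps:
R(T, u) = -37 (R(T, u) = -27 - 10 = -37)
c = ⅓ (c = -⅑*(-3) = ⅓ ≈ 0.33333)
m = 22/3 (m = ((⅓)*(-2))*(-11) = -⅔*(-11) = 22/3 ≈ 7.3333)
m + R(-60, -36) = 22/3 - 37 = -89/3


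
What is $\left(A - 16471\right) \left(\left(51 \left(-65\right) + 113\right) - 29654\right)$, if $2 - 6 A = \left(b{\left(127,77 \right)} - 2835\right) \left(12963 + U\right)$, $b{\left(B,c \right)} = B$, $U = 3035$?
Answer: $-236693309760$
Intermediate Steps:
$A = 7220431$ ($A = \frac{1}{3} - \frac{\left(127 - 2835\right) \left(12963 + 3035\right)}{6} = \frac{1}{3} - \frac{\left(-2708\right) 15998}{6} = \frac{1}{3} - - \frac{21661292}{3} = \frac{1}{3} + \frac{21661292}{3} = 7220431$)
$\left(A - 16471\right) \left(\left(51 \left(-65\right) + 113\right) - 29654\right) = \left(7220431 - 16471\right) \left(\left(51 \left(-65\right) + 113\right) - 29654\right) = 7203960 \left(\left(-3315 + 113\right) - 29654\right) = 7203960 \left(-3202 - 29654\right) = 7203960 \left(-32856\right) = -236693309760$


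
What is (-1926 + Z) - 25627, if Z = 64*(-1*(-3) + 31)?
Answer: -25377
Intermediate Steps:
Z = 2176 (Z = 64*(3 + 31) = 64*34 = 2176)
(-1926 + Z) - 25627 = (-1926 + 2176) - 25627 = 250 - 25627 = -25377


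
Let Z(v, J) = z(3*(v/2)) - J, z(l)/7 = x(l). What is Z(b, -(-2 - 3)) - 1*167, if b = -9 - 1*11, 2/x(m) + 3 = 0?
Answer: -530/3 ≈ -176.67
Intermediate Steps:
x(m) = -⅔ (x(m) = 2/(-3 + 0) = 2/(-3) = 2*(-⅓) = -⅔)
b = -20 (b = -9 - 11 = -20)
z(l) = -14/3 (z(l) = 7*(-⅔) = -14/3)
Z(v, J) = -14/3 - J
Z(b, -(-2 - 3)) - 1*167 = (-14/3 - (-1)*(-2 - 3)) - 1*167 = (-14/3 - (-1)*(-5)) - 167 = (-14/3 - 1*5) - 167 = (-14/3 - 5) - 167 = -29/3 - 167 = -530/3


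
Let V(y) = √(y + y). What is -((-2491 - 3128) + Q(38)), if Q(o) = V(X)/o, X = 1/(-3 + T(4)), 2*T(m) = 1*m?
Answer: 5619 - I*√2/38 ≈ 5619.0 - 0.037216*I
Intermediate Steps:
T(m) = m/2 (T(m) = (1*m)/2 = m/2)
X = -1 (X = 1/(-3 + (½)*4) = 1/(-3 + 2) = 1/(-1) = -1)
V(y) = √2*√y (V(y) = √(2*y) = √2*√y)
Q(o) = I*√2/o (Q(o) = (√2*√(-1))/o = (√2*I)/o = (I*√2)/o = I*√2/o)
-((-2491 - 3128) + Q(38)) = -((-2491 - 3128) + I*√2/38) = -(-5619 + I*√2*(1/38)) = -(-5619 + I*√2/38) = 5619 - I*√2/38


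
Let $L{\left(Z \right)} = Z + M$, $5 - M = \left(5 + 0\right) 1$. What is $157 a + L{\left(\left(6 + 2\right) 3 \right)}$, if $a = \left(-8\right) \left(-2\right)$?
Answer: $2536$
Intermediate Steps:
$a = 16$
$M = 0$ ($M = 5 - \left(5 + 0\right) 1 = 5 - 5 \cdot 1 = 5 - 5 = 0$)
$L{\left(Z \right)} = Z$ ($L{\left(Z \right)} = Z + 0 = Z$)
$157 a + L{\left(\left(6 + 2\right) 3 \right)} = 157 \cdot 16 + \left(6 + 2\right) 3 = 2512 + 8 \cdot 3 = 2512 + 24 = 2536$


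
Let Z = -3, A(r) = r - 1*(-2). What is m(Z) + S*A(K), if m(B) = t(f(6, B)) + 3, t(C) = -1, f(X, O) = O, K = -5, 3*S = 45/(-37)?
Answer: 119/37 ≈ 3.2162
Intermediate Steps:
S = -15/37 (S = (45/(-37))/3 = (45*(-1/37))/3 = (⅓)*(-45/37) = -15/37 ≈ -0.40541)
A(r) = 2 + r (A(r) = r + 2 = 2 + r)
m(B) = 2 (m(B) = -1 + 3 = 2)
m(Z) + S*A(K) = 2 - 15*(2 - 5)/37 = 2 - 15/37*(-3) = 2 + 45/37 = 119/37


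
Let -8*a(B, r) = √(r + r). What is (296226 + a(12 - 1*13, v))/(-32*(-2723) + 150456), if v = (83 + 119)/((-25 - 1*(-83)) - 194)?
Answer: 148113/118796 - I*√3434/64625024 ≈ 1.2468 - 9.0677e-7*I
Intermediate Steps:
v = -101/68 (v = 202/((-25 + 83) - 194) = 202/(58 - 194) = 202/(-136) = 202*(-1/136) = -101/68 ≈ -1.4853)
a(B, r) = -√2*√r/8 (a(B, r) = -√(r + r)/8 = -√2*√r/8)
(296226 + a(12 - 1*13, v))/(-32*(-2723) + 150456) = (296226 - √2*√(-101/68)/8)/(-32*(-2723) + 150456) = (296226 - √2*I*√1717/34/8)/(87136 + 150456) = (296226 - I*√3434/272)/237592 = (296226 - I*√3434/272)*(1/237592) = 148113/118796 - I*√3434/64625024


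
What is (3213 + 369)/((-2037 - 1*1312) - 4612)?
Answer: -3582/7961 ≈ -0.44994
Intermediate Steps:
(3213 + 369)/((-2037 - 1*1312) - 4612) = 3582/((-2037 - 1312) - 4612) = 3582/(-3349 - 4612) = 3582/(-7961) = 3582*(-1/7961) = -3582/7961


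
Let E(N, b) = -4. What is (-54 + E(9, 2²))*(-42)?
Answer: 2436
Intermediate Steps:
(-54 + E(9, 2²))*(-42) = (-54 - 4)*(-42) = -58*(-42) = 2436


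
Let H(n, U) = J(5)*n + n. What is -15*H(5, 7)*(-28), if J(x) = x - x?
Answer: 2100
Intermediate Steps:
J(x) = 0
H(n, U) = n (H(n, U) = 0*n + n = 0 + n = n)
-15*H(5, 7)*(-28) = -15*5*(-28) = -75*(-28) = 2100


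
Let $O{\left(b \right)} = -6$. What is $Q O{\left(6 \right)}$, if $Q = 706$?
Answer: $-4236$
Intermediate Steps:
$Q O{\left(6 \right)} = 706 \left(-6\right) = -4236$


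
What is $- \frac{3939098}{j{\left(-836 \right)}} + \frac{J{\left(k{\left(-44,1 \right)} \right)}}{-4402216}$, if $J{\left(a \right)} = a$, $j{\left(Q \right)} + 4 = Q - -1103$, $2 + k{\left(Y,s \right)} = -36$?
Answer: $- \frac{8670380115587}{578891404} \approx -14978.0$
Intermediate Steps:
$k{\left(Y,s \right)} = -38$ ($k{\left(Y,s \right)} = -2 - 36 = -38$)
$j{\left(Q \right)} = 1099 + Q$ ($j{\left(Q \right)} = -4 + \left(Q - -1103\right) = -4 + \left(Q + 1103\right) = -4 + \left(1103 + Q\right) = 1099 + Q$)
$- \frac{3939098}{j{\left(-836 \right)}} + \frac{J{\left(k{\left(-44,1 \right)} \right)}}{-4402216} = - \frac{3939098}{1099 - 836} - \frac{38}{-4402216} = - \frac{3939098}{263} - - \frac{19}{2201108} = \left(-3939098\right) \frac{1}{263} + \frac{19}{2201108} = - \frac{3939098}{263} + \frac{19}{2201108} = - \frac{8670380115587}{578891404}$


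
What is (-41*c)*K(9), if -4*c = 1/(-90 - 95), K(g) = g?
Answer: -369/740 ≈ -0.49865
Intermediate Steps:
c = 1/740 (c = -1/(4*(-90 - 95)) = -1/4/(-185) = -1/4*(-1/185) = 1/740 ≈ 0.0013514)
(-41*c)*K(9) = -41*1/740*9 = -41/740*9 = -369/740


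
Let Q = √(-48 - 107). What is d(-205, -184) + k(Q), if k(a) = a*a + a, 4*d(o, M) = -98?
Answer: -359/2 + I*√155 ≈ -179.5 + 12.45*I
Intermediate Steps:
Q = I*√155 (Q = √(-155) = I*√155 ≈ 12.45*I)
d(o, M) = -49/2 (d(o, M) = (¼)*(-98) = -49/2)
k(a) = a + a² (k(a) = a² + a = a + a²)
d(-205, -184) + k(Q) = -49/2 + (I*√155)*(1 + I*√155) = -49/2 + I*√155*(1 + I*√155)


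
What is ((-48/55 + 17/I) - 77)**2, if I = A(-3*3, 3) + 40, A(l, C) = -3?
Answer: 24817591296/4141225 ≈ 5992.8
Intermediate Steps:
I = 37 (I = -3 + 40 = 37)
((-48/55 + 17/I) - 77)**2 = ((-48/55 + 17/37) - 77)**2 = (-841/2035 - 77)**2 = (-157536/2035)**2 = 24817591296/4141225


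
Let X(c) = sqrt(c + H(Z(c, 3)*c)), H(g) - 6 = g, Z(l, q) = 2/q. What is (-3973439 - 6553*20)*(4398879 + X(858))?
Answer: -18055194456621 - 8208998*sqrt(359) ≈ -1.8055e+13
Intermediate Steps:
H(g) = 6 + g
X(c) = sqrt(6 + 5*c/3) (X(c) = sqrt(c + (6 + (2/3)*c)) = sqrt(c + (6 + (2*(1/3))*c)) = sqrt(c + (6 + 2*c/3)) = sqrt(6 + 5*c/3))
(-3973439 - 6553*20)*(4398879 + X(858)) = (-3973439 - 6553*20)*(4398879 + sqrt(54 + 15*858)/3) = (-3973439 - 131060)*(4398879 + sqrt(54 + 12870)/3) = -4104499*(4398879 + sqrt(12924)/3) = -4104499*(4398879 + (6*sqrt(359))/3) = -4104499*(4398879 + 2*sqrt(359)) = -18055194456621 - 8208998*sqrt(359)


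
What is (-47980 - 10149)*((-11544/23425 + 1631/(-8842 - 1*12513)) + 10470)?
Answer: -60887072622888239/100048175 ≈ -6.0858e+8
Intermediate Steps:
(-47980 - 10149)*((-11544/23425 + 1631/(-8842 - 1*12513)) + 10470) = -58129*((-11544*1/23425 + 1631/(-8842 - 12513)) + 10470) = -58129*((-11544/23425 + 1631/(-21355)) + 10470) = -58129*((-11544/23425 + 1631*(-1/21355)) + 10470) = -58129*((-11544/23425 - 1631/21355) + 10470) = -58129*(-56945659/100048175 + 10470) = -58129*1047447446591/100048175 = -60887072622888239/100048175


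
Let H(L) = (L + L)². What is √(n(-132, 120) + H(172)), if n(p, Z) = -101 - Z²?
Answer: √103835 ≈ 322.23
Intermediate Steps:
H(L) = 4*L² (H(L) = (2*L)² = 4*L²)
√(n(-132, 120) + H(172)) = √((-101 - 1*120²) + 4*172²) = √((-101 - 1*14400) + 4*29584) = √((-101 - 14400) + 118336) = √(-14501 + 118336) = √103835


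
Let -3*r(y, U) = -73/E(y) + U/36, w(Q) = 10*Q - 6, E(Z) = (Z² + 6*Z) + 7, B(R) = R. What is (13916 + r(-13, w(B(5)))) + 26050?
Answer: 105749615/2646 ≈ 39966.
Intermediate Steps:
E(Z) = 7 + Z² + 6*Z
w(Q) = -6 + 10*Q
r(y, U) = -U/108 + 73/(3*(7 + y² + 6*y)) (r(y, U) = -(-73/(7 + y² + 6*y) + U/36)/3 = -U/108 + 73/(3*(7 + y² + 6*y)))
(13916 + r(-13, w(B(5)))) + 26050 = (13916 + (2628 - (-6 + 10*5)*(7 + (-13)² + 6*(-13)))/(108*(7 + (-13)² + 6*(-13)))) + 26050 = (13916 + (2628 - (-6 + 50)*(7 + 169 - 78))/(108*(7 + 169 - 78))) + 26050 = (13916 + (1/108)*(2628 - 1*44*98)/98) + 26050 = (13916 + (1/108)*(1/98)*(2628 - 4312)) + 26050 = (13916 + (1/108)*(1/98)*(-1684)) + 26050 = (13916 - 421/2646) + 26050 = 36821315/2646 + 26050 = 105749615/2646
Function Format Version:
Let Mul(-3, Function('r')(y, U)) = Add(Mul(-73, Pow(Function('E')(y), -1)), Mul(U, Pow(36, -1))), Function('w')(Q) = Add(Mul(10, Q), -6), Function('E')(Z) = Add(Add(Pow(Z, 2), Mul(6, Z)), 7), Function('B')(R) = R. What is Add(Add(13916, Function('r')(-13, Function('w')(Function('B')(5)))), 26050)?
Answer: Rational(105749615, 2646) ≈ 39966.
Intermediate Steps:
Function('E')(Z) = Add(7, Pow(Z, 2), Mul(6, Z))
Function('w')(Q) = Add(-6, Mul(10, Q))
Function('r')(y, U) = Add(Mul(Rational(-1, 108), U), Mul(Rational(73, 3), Pow(Add(7, Pow(y, 2), Mul(6, y)), -1))) (Function('r')(y, U) = Mul(Rational(-1, 3), Add(Mul(-73, Pow(Add(7, Pow(y, 2), Mul(6, y)), -1)), Mul(U, Pow(36, -1)))) = Mul(Rational(-1, 3), Add(Mul(-73, Pow(Add(7, Pow(y, 2), Mul(6, y)), -1)), Mul(U, Rational(1, 36)))) = Mul(Rational(-1, 3), Add(Mul(-73, Pow(Add(7, Pow(y, 2), Mul(6, y)), -1)), Mul(Rational(1, 36), U))) = Add(Mul(Rational(-1, 108), U), Mul(Rational(73, 3), Pow(Add(7, Pow(y, 2), Mul(6, y)), -1))))
Add(Add(13916, Function('r')(-13, Function('w')(Function('B')(5)))), 26050) = Add(Add(13916, Mul(Rational(1, 108), Pow(Add(7, Pow(-13, 2), Mul(6, -13)), -1), Add(2628, Mul(-1, Add(-6, Mul(10, 5)), Add(7, Pow(-13, 2), Mul(6, -13)))))), 26050) = Add(Add(13916, Mul(Rational(1, 108), Pow(Add(7, 169, -78), -1), Add(2628, Mul(-1, Add(-6, 50), Add(7, 169, -78))))), 26050) = Add(Add(13916, Mul(Rational(1, 108), Pow(98, -1), Add(2628, Mul(-1, 44, 98)))), 26050) = Add(Add(13916, Mul(Rational(1, 108), Rational(1, 98), Add(2628, -4312))), 26050) = Add(Add(13916, Mul(Rational(1, 108), Rational(1, 98), -1684)), 26050) = Add(Add(13916, Rational(-421, 2646)), 26050) = Add(Rational(36821315, 2646), 26050) = Rational(105749615, 2646)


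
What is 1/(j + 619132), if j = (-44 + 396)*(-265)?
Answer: 1/525852 ≈ 1.9017e-6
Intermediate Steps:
j = -93280 (j = 352*(-265) = -93280)
1/(j + 619132) = 1/(-93280 + 619132) = 1/525852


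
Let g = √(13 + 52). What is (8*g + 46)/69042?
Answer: 23/34521 + 4*√65/34521 ≈ 0.0016004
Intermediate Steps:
g = √65 ≈ 8.0623
(8*g + 46)/69042 = (8*√65 + 46)/69042 = (46 + 8*√65)*(1/69042) = 23/34521 + 4*√65/34521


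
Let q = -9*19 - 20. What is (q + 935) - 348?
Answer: 396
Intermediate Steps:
q = -191 (q = -171 - 20 = -191)
(q + 935) - 348 = (-191 + 935) - 348 = 744 - 348 = 396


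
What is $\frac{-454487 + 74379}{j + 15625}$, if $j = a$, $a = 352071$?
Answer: $- \frac{95027}{91924} \approx -1.0338$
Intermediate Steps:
$j = 352071$
$\frac{-454487 + 74379}{j + 15625} = \frac{-454487 + 74379}{352071 + 15625} = - \frac{380108}{367696} = \left(-380108\right) \frac{1}{367696} = - \frac{95027}{91924}$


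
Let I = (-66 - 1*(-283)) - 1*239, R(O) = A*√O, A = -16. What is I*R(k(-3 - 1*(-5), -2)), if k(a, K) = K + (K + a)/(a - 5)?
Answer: 352*I*√2 ≈ 497.8*I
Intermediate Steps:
k(a, K) = K + (K + a)/(-5 + a)
R(O) = -16*√O
I = -22 (I = (-66 + 283) - 239 = 217 - 239 = -22)
I*R(k(-3 - 1*(-5), -2)) = -(-352)*√(((-3 - 1*(-5)) - 4*(-2) - 2*(-3 - 1*(-5)))/(-5 + (-3 - 1*(-5)))) = -(-352)*√(((-3 + 5) + 8 - 2*(-3 + 5))/(-5 + (-3 + 5))) = -(-352)*√((2 + 8 - 2*2)/(-5 + 2)) = -(-352)*√((2 + 8 - 4)/(-3)) = -(-352)*√(-⅓*6) = -(-352)*√(-2) = -(-352)*I*√2 = 352*I*√2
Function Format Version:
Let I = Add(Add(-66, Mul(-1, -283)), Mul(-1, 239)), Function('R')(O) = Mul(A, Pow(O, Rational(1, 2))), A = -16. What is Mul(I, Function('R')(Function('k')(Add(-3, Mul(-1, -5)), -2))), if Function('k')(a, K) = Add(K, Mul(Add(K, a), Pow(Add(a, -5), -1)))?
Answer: Mul(352, I, Pow(2, Rational(1, 2))) ≈ Mul(497.80, I)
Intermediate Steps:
Function('k')(a, K) = Add(K, Mul(Pow(Add(-5, a), -1), Add(K, a))) (Function('k')(a, K) = Add(K, Mul(Add(K, a), Pow(Add(-5, a), -1))) = Add(K, Mul(Pow(Add(-5, a), -1), Add(K, a))))
Function('R')(O) = Mul(-16, Pow(O, Rational(1, 2)))
I = -22 (I = Add(Add(-66, 283), -239) = Add(217, -239) = -22)
Mul(I, Function('R')(Function('k')(Add(-3, Mul(-1, -5)), -2))) = Mul(-22, Mul(-16, Pow(Mul(Pow(Add(-5, Add(-3, Mul(-1, -5))), -1), Add(Add(-3, Mul(-1, -5)), Mul(-4, -2), Mul(-2, Add(-3, Mul(-1, -5))))), Rational(1, 2)))) = Mul(-22, Mul(-16, Pow(Mul(Pow(Add(-5, Add(-3, 5)), -1), Add(Add(-3, 5), 8, Mul(-2, Add(-3, 5)))), Rational(1, 2)))) = Mul(-22, Mul(-16, Pow(Mul(Pow(Add(-5, 2), -1), Add(2, 8, Mul(-2, 2))), Rational(1, 2)))) = Mul(-22, Mul(-16, Pow(Mul(Pow(-3, -1), Add(2, 8, -4)), Rational(1, 2)))) = Mul(-22, Mul(-16, Pow(Mul(Rational(-1, 3), 6), Rational(1, 2)))) = Mul(-22, Mul(-16, Pow(-2, Rational(1, 2)))) = Mul(-22, Mul(-16, Mul(I, Pow(2, Rational(1, 2))))) = Mul(-22, Mul(-16, I, Pow(2, Rational(1, 2)))) = Mul(352, I, Pow(2, Rational(1, 2)))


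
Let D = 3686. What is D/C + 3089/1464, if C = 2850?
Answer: 124561/36600 ≈ 3.4033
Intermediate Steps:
D/C + 3089/1464 = 3686/2850 + 3089/1464 = 3686*(1/2850) + 3089*(1/1464) = 97/75 + 3089/1464 = 124561/36600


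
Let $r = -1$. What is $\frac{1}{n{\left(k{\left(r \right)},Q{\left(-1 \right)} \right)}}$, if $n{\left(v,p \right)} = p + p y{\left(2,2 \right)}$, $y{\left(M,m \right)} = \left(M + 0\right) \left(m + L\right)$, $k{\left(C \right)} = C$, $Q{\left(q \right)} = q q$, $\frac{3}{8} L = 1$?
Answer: $\frac{3}{31} \approx 0.096774$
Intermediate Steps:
$L = \frac{8}{3}$ ($L = \frac{8}{3} \cdot 1 = \frac{8}{3} \approx 2.6667$)
$Q{\left(q \right)} = q^{2}$
$y{\left(M,m \right)} = M \left(\frac{8}{3} + m\right)$ ($y{\left(M,m \right)} = \left(M + 0\right) \left(m + \frac{8}{3}\right) = M \left(\frac{8}{3} + m\right)$)
$n{\left(v,p \right)} = \frac{31 p}{3}$ ($n{\left(v,p \right)} = p + p \frac{1}{3} \cdot 2 \left(8 + 3 \cdot 2\right) = p + p \frac{1}{3} \cdot 2 \left(8 + 6\right) = p + p \frac{1}{3} \cdot 2 \cdot 14 = p + p \frac{28}{3} = p + \frac{28 p}{3} = \frac{31 p}{3}$)
$\frac{1}{n{\left(k{\left(r \right)},Q{\left(-1 \right)} \right)}} = \frac{1}{\frac{31}{3} \left(-1\right)^{2}} = \frac{1}{\frac{31}{3} \cdot 1} = \frac{1}{\frac{31}{3}} = \frac{3}{31}$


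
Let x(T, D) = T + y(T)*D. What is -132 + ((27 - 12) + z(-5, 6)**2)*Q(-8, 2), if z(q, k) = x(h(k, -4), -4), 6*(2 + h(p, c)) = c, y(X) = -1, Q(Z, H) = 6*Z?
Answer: -2812/3 ≈ -937.33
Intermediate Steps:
h(p, c) = -2 + c/6
x(T, D) = T - D
z(q, k) = 4/3 (z(q, k) = (-2 + (1/6)*(-4)) - 1*(-4) = (-2 - 2/3) + 4 = -8/3 + 4 = 4/3)
-132 + ((27 - 12) + z(-5, 6)**2)*Q(-8, 2) = -132 + ((27 - 12) + (4/3)**2)*(6*(-8)) = -132 + (15 + 16/9)*(-48) = -132 + (151/9)*(-48) = -132 - 2416/3 = -2812/3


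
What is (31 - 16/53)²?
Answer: 2647129/2809 ≈ 942.37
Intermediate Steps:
(31 - 16/53)² = (1627/53)² = 2647129/2809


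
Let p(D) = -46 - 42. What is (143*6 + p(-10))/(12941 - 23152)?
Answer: -770/10211 ≈ -0.075409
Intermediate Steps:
p(D) = -88
(143*6 + p(-10))/(12941 - 23152) = (143*6 - 88)/(12941 - 23152) = (858 - 88)/(-10211) = 770*(-1/10211) = -770/10211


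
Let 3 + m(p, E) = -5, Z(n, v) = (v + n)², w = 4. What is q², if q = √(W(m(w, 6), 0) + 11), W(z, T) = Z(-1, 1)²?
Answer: 11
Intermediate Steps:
Z(n, v) = (n + v)²
m(p, E) = -8 (m(p, E) = -3 - 5 = -8)
W(z, T) = 0 (W(z, T) = ((-1 + 1)²)² = (0²)² = 0² = 0)
q = √11 (q = √(0 + 11) = √11 ≈ 3.3166)
q² = (√11)² = 11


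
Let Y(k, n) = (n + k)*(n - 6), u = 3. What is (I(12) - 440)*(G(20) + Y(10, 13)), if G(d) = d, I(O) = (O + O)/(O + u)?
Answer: -396752/5 ≈ -79350.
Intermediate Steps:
I(O) = 2*O/(3 + O) (I(O) = (O + O)/(O + 3) = (2*O)/(3 + O) = 2*O/(3 + O))
Y(k, n) = (-6 + n)*(k + n) (Y(k, n) = (k + n)*(-6 + n) = (-6 + n)*(k + n))
(I(12) - 440)*(G(20) + Y(10, 13)) = (2*12/(3 + 12) - 440)*(20 + (13² - 6*10 - 6*13 + 10*13)) = (2*12/15 - 440)*(20 + (169 - 60 - 78 + 130)) = (2*12*(1/15) - 440)*(20 + 161) = (8/5 - 440)*181 = -2192/5*181 = -396752/5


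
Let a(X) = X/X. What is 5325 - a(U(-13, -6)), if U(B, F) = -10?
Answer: 5324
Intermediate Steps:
a(X) = 1
5325 - a(U(-13, -6)) = 5325 - 1*1 = 5325 - 1 = 5324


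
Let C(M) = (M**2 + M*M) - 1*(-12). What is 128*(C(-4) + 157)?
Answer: 25728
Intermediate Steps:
C(M) = 12 + 2*M**2 (C(M) = (M**2 + M**2) + 12 = 2*M**2 + 12 = 12 + 2*M**2)
128*(C(-4) + 157) = 128*((12 + 2*(-4)**2) + 157) = 128*((12 + 2*16) + 157) = 128*((12 + 32) + 157) = 128*(44 + 157) = 128*201 = 25728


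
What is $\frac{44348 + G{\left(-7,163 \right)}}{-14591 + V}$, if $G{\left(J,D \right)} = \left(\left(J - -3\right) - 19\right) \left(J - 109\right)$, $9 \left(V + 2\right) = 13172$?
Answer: $- \frac{423144}{118165} \approx -3.581$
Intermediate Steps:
$V = \frac{13154}{9}$ ($V = -2 + \frac{1}{9} \cdot 13172 = -2 + \frac{13172}{9} = \frac{13154}{9} \approx 1461.6$)
$G{\left(J,D \right)} = \left(-109 + J\right) \left(-16 + J\right)$ ($G{\left(J,D \right)} = \left(\left(J + 3\right) - 19\right) \left(-109 + J\right) = \left(\left(3 + J\right) - 19\right) \left(-109 + J\right) = \left(-16 + J\right) \left(-109 + J\right) = \left(-109 + J\right) \left(-16 + J\right)$)
$\frac{44348 + G{\left(-7,163 \right)}}{-14591 + V} = \frac{44348 + \left(1744 + \left(-7\right)^{2} - -875\right)}{-14591 + \frac{13154}{9}} = \frac{44348 + \left(1744 + 49 + 875\right)}{- \frac{118165}{9}} = \left(44348 + 2668\right) \left(- \frac{9}{118165}\right) = 47016 \left(- \frac{9}{118165}\right) = - \frac{423144}{118165}$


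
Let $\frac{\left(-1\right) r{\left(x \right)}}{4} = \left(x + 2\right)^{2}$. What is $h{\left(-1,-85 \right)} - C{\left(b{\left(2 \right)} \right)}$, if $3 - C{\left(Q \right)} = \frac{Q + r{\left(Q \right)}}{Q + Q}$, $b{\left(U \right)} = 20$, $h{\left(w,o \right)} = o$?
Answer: $- \frac{1359}{10} \approx -135.9$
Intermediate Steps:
$r{\left(x \right)} = - 4 \left(2 + x\right)^{2}$ ($r{\left(x \right)} = - 4 \left(x + 2\right)^{2} = - 4 \left(2 + x\right)^{2}$)
$C{\left(Q \right)} = 3 - \frac{Q - 4 \left(2 + Q\right)^{2}}{2 Q}$ ($C{\left(Q \right)} = 3 - \frac{Q - 4 \left(2 + Q\right)^{2}}{Q + Q} = 3 - \frac{Q - 4 \left(2 + Q\right)^{2}}{2 Q}$)
$h{\left(-1,-85 \right)} - C{\left(b{\left(2 \right)} \right)} = -85 - \left(\frac{5}{2} + \frac{2 \left(2 + 20\right)^{2}}{20}\right) = -85 - \left(\frac{5}{2} + 2 \cdot \frac{1}{20} \cdot 22^{2}\right) = -85 - \left(\frac{5}{2} + 2 \cdot \frac{1}{20} \cdot 484\right) = -85 - \left(\frac{5}{2} + \frac{242}{5}\right) = -85 - \frac{509}{10} = - \frac{1359}{10}$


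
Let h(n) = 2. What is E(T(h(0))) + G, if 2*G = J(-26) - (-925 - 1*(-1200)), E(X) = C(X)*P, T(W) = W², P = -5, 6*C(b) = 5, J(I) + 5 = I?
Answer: -943/6 ≈ -157.17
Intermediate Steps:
J(I) = -5 + I
C(b) = ⅚ (C(b) = (⅙)*5 = ⅚)
E(X) = -25/6 (E(X) = (⅚)*(-5) = -25/6)
G = -153 (G = ((-5 - 26) - (-925 - 1*(-1200)))/2 = (-31 - (-925 + 1200))/2 = (-31 - 1*275)/2 = (-31 - 275)/2 = (½)*(-306) = -153)
E(T(h(0))) + G = -25/6 - 153 = -943/6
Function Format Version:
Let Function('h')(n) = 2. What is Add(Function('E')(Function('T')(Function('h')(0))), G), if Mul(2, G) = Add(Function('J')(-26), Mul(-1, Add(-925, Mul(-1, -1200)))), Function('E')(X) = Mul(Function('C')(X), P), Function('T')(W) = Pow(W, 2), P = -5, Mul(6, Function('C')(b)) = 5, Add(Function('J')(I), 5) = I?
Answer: Rational(-943, 6) ≈ -157.17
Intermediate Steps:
Function('J')(I) = Add(-5, I)
Function('C')(b) = Rational(5, 6) (Function('C')(b) = Mul(Rational(1, 6), 5) = Rational(5, 6))
Function('E')(X) = Rational(-25, 6) (Function('E')(X) = Mul(Rational(5, 6), -5) = Rational(-25, 6))
G = -153 (G = Mul(Rational(1, 2), Add(Add(-5, -26), Mul(-1, Add(-925, Mul(-1, -1200))))) = Mul(Rational(1, 2), Add(-31, Mul(-1, Add(-925, 1200)))) = Mul(Rational(1, 2), Add(-31, Mul(-1, 275))) = Mul(Rational(1, 2), Add(-31, -275)) = Mul(Rational(1, 2), -306) = -153)
Add(Function('E')(Function('T')(Function('h')(0))), G) = Add(Rational(-25, 6), -153) = Rational(-943, 6)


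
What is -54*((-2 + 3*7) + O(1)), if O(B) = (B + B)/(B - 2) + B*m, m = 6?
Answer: -1242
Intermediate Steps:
O(B) = 6*B + 2*B/(-2 + B) (O(B) = (B + B)/(B - 2) + B*6 = (2*B)/(-2 + B) + 6*B = 2*B/(-2 + B) + 6*B = 6*B + 2*B/(-2 + B))
-54*((-2 + 3*7) + O(1)) = -54*((-2 + 3*7) + 2*1*(-5 + 3*1)/(-2 + 1)) = -54*((-2 + 21) + 2*1*(-5 + 3)/(-1)) = -54*(19 + 2*1*(-1)*(-2)) = -54*(19 + 4) = -54*23 = -1242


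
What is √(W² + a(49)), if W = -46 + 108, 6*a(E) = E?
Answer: √138678/6 ≈ 62.066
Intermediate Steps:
a(E) = E/6
W = 62
√(W² + a(49)) = √(62² + (⅙)*49) = √(3844 + 49/6) = √(23113/6) = √138678/6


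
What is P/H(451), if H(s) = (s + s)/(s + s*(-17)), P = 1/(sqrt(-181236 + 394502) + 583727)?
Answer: -4669816/340736997263 + 8*sqrt(213266)/340736997263 ≈ -1.3694e-5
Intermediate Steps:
P = 1/(583727 + sqrt(213266)) (P = 1/(sqrt(213266) + 583727) = 1/(583727 + sqrt(213266)) ≈ 1.7118e-6)
H(s) = -1/8 (H(s) = (2*s)/(s - 17*s) = (2*s)/((-16*s)) = (2*s)*(-1/(16*s)) = -1/8)
P/H(451) = (583727/340736997263 - sqrt(213266)/340736997263)/(-1/8) = (583727/340736997263 - sqrt(213266)/340736997263)*(-8) = -4669816/340736997263 + 8*sqrt(213266)/340736997263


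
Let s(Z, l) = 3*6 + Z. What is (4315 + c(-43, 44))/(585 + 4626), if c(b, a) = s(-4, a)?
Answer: 481/579 ≈ 0.83074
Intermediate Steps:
s(Z, l) = 18 + Z
c(b, a) = 14 (c(b, a) = 18 - 4 = 14)
(4315 + c(-43, 44))/(585 + 4626) = (4315 + 14)/(585 + 4626) = 4329/5211 = 4329*(1/5211) = 481/579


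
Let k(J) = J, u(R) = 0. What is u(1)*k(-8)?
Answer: 0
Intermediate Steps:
u(1)*k(-8) = 0*(-8) = 0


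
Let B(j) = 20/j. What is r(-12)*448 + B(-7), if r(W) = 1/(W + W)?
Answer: -452/21 ≈ -21.524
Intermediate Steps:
r(W) = 1/(2*W)
r(-12)*448 + B(-7) = ((½)/(-12))*448 + 20/(-7) = ((½)*(-1/12))*448 + 20*(-⅐) = -1/24*448 - 20/7 = -56/3 - 20/7 = -452/21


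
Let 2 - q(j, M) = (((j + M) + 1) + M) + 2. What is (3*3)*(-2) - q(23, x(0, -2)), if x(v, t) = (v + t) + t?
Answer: -2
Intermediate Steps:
x(v, t) = v + 2*t (x(v, t) = (t + v) + t = v + 2*t)
q(j, M) = -1 - j - 2*M (q(j, M) = 2 - ((((j + M) + 1) + M) + 2) = 2 - ((((M + j) + 1) + M) + 2) = 2 - (((1 + M + j) + M) + 2) = 2 - ((1 + j + 2*M) + 2) = 2 - (3 + j + 2*M) = 2 + (-3 - j - 2*M) = -1 - j - 2*M)
(3*3)*(-2) - q(23, x(0, -2)) = (3*3)*(-2) - (-1 - 1*23 - 2*(0 + 2*(-2))) = 9*(-2) - (-1 - 23 - 2*(0 - 4)) = -18 - (-1 - 23 - 2*(-4)) = -18 - (-1 - 23 + 8) = -18 - 1*(-16) = -18 + 16 = -2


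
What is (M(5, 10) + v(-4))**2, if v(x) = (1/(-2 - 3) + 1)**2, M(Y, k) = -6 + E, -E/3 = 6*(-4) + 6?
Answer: 1478656/625 ≈ 2365.8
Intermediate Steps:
E = 54 (E = -3*(6*(-4) + 6) = -3*(-24 + 6) = -3*(-18) = 54)
M(Y, k) = 48 (M(Y, k) = -6 + 54 = 48)
v(x) = 16/25 (v(x) = (1/(-5) + 1)**2 = (-1/5 + 1)**2 = (4/5)**2 = 16/25)
(M(5, 10) + v(-4))**2 = (48 + 16/25)**2 = (1216/25)**2 = 1478656/625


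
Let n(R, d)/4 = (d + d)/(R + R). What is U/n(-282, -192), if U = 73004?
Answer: 857797/32 ≈ 26806.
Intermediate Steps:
n(R, d) = 4*d/R (n(R, d) = 4*((d + d)/(R + R)) = 4*((2*d)/((2*R))) = 4*((2*d)*(1/(2*R))) = 4*(d/R) = 4*d/R)
U/n(-282, -192) = 73004/((4*(-192)/(-282))) = 73004/((4*(-192)*(-1/282))) = 73004/(128/47) = 73004*(47/128) = 857797/32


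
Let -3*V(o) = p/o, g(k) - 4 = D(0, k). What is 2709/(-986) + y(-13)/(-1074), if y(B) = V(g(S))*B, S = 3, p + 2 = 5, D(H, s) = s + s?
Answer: -14553739/5294820 ≈ -2.7487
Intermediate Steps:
D(H, s) = 2*s
p = 3 (p = -2 + 5 = 3)
g(k) = 4 + 2*k
V(o) = -1/o
y(B) = -B/10 (y(B) = (-1/(4 + 2*3))*B = (-1/(4 + 6))*B = (-1/10)*B = (-1*⅒)*B = -B/10)
2709/(-986) + y(-13)/(-1074) = 2709/(-986) - ⅒*(-13)/(-1074) = 2709*(-1/986) + (13/10)*(-1/1074) = -2709/986 - 13/10740 = -14553739/5294820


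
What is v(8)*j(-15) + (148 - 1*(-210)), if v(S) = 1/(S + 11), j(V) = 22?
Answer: 6824/19 ≈ 359.16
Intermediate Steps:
v(S) = 1/(11 + S)
v(8)*j(-15) + (148 - 1*(-210)) = 22/(11 + 8) + (148 - 1*(-210)) = 22/19 + (148 + 210) = (1/19)*22 + 358 = 22/19 + 358 = 6824/19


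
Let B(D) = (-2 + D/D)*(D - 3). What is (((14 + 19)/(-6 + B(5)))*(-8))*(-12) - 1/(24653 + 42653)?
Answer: -26653177/67306 ≈ -396.00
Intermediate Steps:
B(D) = 3 - D (B(D) = (-2 + 1)*(-3 + D) = -(-3 + D) = 3 - D)
(((14 + 19)/(-6 + B(5)))*(-8))*(-12) - 1/(24653 + 42653) = (((14 + 19)/(-6 + (3 - 1*5)))*(-8))*(-12) - 1/(24653 + 42653) = ((33/(-6 + (3 - 5)))*(-8))*(-12) - 1/67306 = ((33/(-6 - 2))*(-8))*(-12) - 1*1/67306 = ((33/(-8))*(-8))*(-12) - 1/67306 = ((33*(-1/8))*(-8))*(-12) - 1/67306 = -33/8*(-8)*(-12) - 1/67306 = 33*(-12) - 1/67306 = -396 - 1/67306 = -26653177/67306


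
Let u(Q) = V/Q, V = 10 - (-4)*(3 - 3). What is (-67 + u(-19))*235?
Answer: -301505/19 ≈ -15869.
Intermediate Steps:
V = 10 (V = 10 - (-4)*0 = 10 - 1*0 = 10 + 0 = 10)
u(Q) = 10/Q
(-67 + u(-19))*235 = (-67 + 10/(-19))*235 = (-67 + 10*(-1/19))*235 = (-67 - 10/19)*235 = -1283/19*235 = -301505/19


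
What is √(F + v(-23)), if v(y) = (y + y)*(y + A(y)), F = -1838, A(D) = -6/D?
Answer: 6*I*√22 ≈ 28.142*I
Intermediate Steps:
v(y) = 2*y*(y - 6/y) (v(y) = (y + y)*(y - 6/y) = (2*y)*(y - 6/y) = 2*y*(y - 6/y))
√(F + v(-23)) = √(-1838 + (-12 + 2*(-23)²)) = √(-1838 + (-12 + 2*529)) = √(-1838 + (-12 + 1058)) = √(-1838 + 1046) = √(-792) = 6*I*√22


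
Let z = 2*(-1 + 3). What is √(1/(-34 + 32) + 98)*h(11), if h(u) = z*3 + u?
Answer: 23*√390/2 ≈ 227.11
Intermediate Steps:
z = 4 (z = 2*2 = 4)
h(u) = 12 + u (h(u) = 4*3 + u = 12 + u)
√(1/(-34 + 32) + 98)*h(11) = √(1/(-34 + 32) + 98)*(12 + 11) = √(1/(-2) + 98)*23 = √(-½ + 98)*23 = √(195/2)*23 = (√390/2)*23 = 23*√390/2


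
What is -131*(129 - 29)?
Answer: -13100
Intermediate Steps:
-131*(129 - 29) = -131*100 = -13100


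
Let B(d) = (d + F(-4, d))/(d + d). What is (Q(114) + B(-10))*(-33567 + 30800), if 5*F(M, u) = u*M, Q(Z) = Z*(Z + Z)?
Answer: -719201407/10 ≈ -7.1920e+7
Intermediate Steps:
Q(Z) = 2*Z² (Q(Z) = Z*(2*Z) = 2*Z²)
F(M, u) = M*u/5 (F(M, u) = (u*M)/5 = (M*u)/5 = M*u/5)
B(d) = ⅒ (B(d) = (d + (⅕)*(-4)*d)/(d + d) = (d - 4*d/5)/((2*d)) = (d/5)*(1/(2*d)) = ⅒)
(Q(114) + B(-10))*(-33567 + 30800) = (2*114² + ⅒)*(-33567 + 30800) = (2*12996 + ⅒)*(-2767) = (25992 + ⅒)*(-2767) = (259921/10)*(-2767) = -719201407/10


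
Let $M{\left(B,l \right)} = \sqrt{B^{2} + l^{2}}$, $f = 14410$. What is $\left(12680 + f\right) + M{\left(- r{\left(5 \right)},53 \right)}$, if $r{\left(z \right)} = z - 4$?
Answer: $27090 + \sqrt{2810} \approx 27143.0$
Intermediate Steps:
$r{\left(z \right)} = -4 + z$ ($r{\left(z \right)} = z - 4 = -4 + z$)
$\left(12680 + f\right) + M{\left(- r{\left(5 \right)},53 \right)} = \left(12680 + 14410\right) + \sqrt{\left(- (-4 + 5)\right)^{2} + 53^{2}} = 27090 + \sqrt{\left(\left(-1\right) 1\right)^{2} + 2809} = 27090 + \sqrt{\left(-1\right)^{2} + 2809} = 27090 + \sqrt{1 + 2809} = 27090 + \sqrt{2810}$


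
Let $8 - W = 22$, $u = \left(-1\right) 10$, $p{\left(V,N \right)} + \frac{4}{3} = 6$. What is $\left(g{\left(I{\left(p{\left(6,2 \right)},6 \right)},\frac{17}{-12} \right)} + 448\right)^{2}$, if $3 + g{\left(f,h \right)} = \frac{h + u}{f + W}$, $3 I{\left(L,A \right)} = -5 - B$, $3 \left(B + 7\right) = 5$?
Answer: $\frac{49689313921}{250000} \approx 1.9876 \cdot 10^{5}$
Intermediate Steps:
$B = - \frac{16}{3}$ ($B = -7 + \frac{1}{3} \cdot 5 = -7 + \frac{5}{3} = - \frac{16}{3} \approx -5.3333$)
$p{\left(V,N \right)} = \frac{14}{3}$ ($p{\left(V,N \right)} = - \frac{4}{3} + 6 = \frac{14}{3}$)
$u = -10$
$W = -14$ ($W = 8 - 22 = -14$)
$I{\left(L,A \right)} = \frac{1}{9}$ ($I{\left(L,A \right)} = \frac{-5 - - \frac{16}{3}}{3} = \frac{-5 + \frac{16}{3}}{3} = \frac{1}{3} \cdot \frac{1}{3} = \frac{1}{9}$)
$g{\left(f,h \right)} = -3 + \frac{-10 + h}{-14 + f}$ ($g{\left(f,h \right)} = -3 + \frac{h - 10}{f - 14} = -3 + \frac{-10 + h}{-14 + f}$)
$\left(g{\left(I{\left(p{\left(6,2 \right)},6 \right)},\frac{17}{-12} \right)} + 448\right)^{2} = \left(\frac{32 + \frac{17}{-12} - \frac{1}{3}}{-14 + \frac{1}{9}} + 448\right)^{2} = \left(\frac{32 + 17 \left(- \frac{1}{12}\right) - \frac{1}{3}}{- \frac{125}{9}} + 448\right)^{2} = \left(- \frac{9 \left(32 - \frac{17}{12} - \frac{1}{3}\right)}{125} + 448\right)^{2} = \left(\left(- \frac{9}{125}\right) \frac{121}{4} + 448\right)^{2} = \left(- \frac{1089}{500} + 448\right)^{2} = \left(\frac{222911}{500}\right)^{2} = \frac{49689313921}{250000}$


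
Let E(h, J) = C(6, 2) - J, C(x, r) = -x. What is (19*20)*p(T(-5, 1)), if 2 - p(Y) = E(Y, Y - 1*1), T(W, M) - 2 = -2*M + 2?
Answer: 3420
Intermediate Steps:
T(W, M) = 4 - 2*M (T(W, M) = 2 + (-2*M + 2) = 2 + (2 - 2*M) = 4 - 2*M)
E(h, J) = -6 - J (E(h, J) = -1*6 - J = -6 - J)
p(Y) = 7 + Y (p(Y) = 2 - (-6 - (Y - 1*1)) = 2 - (-6 - (Y - 1)) = 2 - (-6 - (-1 + Y)) = 2 - (-6 + (1 - Y)) = 2 - (-5 - Y) = 2 + (5 + Y) = 7 + Y)
(19*20)*p(T(-5, 1)) = (19*20)*(7 + (4 - 2*1)) = 380*(7 + (4 - 2)) = 380*(7 + 2) = 380*9 = 3420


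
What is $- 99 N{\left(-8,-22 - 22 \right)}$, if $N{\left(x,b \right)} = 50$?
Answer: $-4950$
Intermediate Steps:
$- 99 N{\left(-8,-22 - 22 \right)} = \left(-99\right) 50 = -4950$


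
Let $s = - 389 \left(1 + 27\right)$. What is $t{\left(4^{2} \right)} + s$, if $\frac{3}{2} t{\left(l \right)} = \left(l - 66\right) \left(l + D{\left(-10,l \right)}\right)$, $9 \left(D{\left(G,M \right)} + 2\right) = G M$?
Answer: $- \frac{290684}{27} \approx -10766.0$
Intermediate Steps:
$D{\left(G,M \right)} = -2 + \frac{G M}{9}$
$t{\left(l \right)} = \frac{2 \left(-66 + l\right) \left(-2 - \frac{l}{9}\right)}{3}$ ($t{\left(l \right)} = \frac{2 \left(l - 66\right) \left(l + \left(-2 + \frac{1}{9} \left(-10\right) l\right)\right)}{3} = \frac{2 \left(-66 + l\right) \left(l - \left(2 + \frac{10 l}{9}\right)\right)}{3} = \frac{2 \left(-66 + l\right) \left(-2 - \frac{l}{9}\right)}{3}$)
$s = -10892$ ($s = \left(-389\right) 28 = -10892$)
$t{\left(4^{2} \right)} + s = \left(88 - \frac{2 \left(4^{2}\right)^{2}}{27} + \frac{32 \cdot 4^{2}}{9}\right) - 10892 = \left(88 - \frac{2 \cdot 16^{2}}{27} + \frac{32}{9} \cdot 16\right) - 10892 = \left(88 - \frac{512}{27} + \frac{512}{9}\right) - 10892 = \frac{3400}{27} - 10892 = - \frac{290684}{27}$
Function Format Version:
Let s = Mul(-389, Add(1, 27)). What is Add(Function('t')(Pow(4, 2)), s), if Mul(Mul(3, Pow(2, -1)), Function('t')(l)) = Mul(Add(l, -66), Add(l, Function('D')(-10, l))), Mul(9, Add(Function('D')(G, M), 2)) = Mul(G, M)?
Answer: Rational(-290684, 27) ≈ -10766.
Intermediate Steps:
Function('D')(G, M) = Add(-2, Mul(Rational(1, 9), G, M)) (Function('D')(G, M) = Add(-2, Mul(Rational(1, 9), Mul(G, M))) = Add(-2, Mul(Rational(1, 9), G, M)))
Function('t')(l) = Mul(Rational(2, 3), Add(-66, l), Add(-2, Mul(Rational(-1, 9), l))) (Function('t')(l) = Mul(Rational(2, 3), Mul(Add(l, -66), Add(l, Add(-2, Mul(Rational(1, 9), -10, l))))) = Mul(Rational(2, 3), Mul(Add(-66, l), Add(l, Add(-2, Mul(Rational(-10, 9), l))))) = Mul(Rational(2, 3), Mul(Add(-66, l), Add(-2, Mul(Rational(-1, 9), l)))) = Mul(Rational(2, 3), Add(-66, l), Add(-2, Mul(Rational(-1, 9), l))))
s = -10892 (s = Mul(-389, 28) = -10892)
Add(Function('t')(Pow(4, 2)), s) = Add(Add(88, Mul(Rational(-2, 27), Pow(Pow(4, 2), 2)), Mul(Rational(32, 9), Pow(4, 2))), -10892) = Add(Add(88, Mul(Rational(-2, 27), Pow(16, 2)), Mul(Rational(32, 9), 16)), -10892) = Add(Add(88, Mul(Rational(-2, 27), 256), Rational(512, 9)), -10892) = Add(Add(88, Rational(-512, 27), Rational(512, 9)), -10892) = Add(Rational(3400, 27), -10892) = Rational(-290684, 27)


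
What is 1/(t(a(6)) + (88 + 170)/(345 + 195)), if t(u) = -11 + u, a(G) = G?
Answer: -90/407 ≈ -0.22113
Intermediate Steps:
1/(t(a(6)) + (88 + 170)/(345 + 195)) = 1/((-11 + 6) + (88 + 170)/(345 + 195)) = 1/(-5 + 258/540) = 1/(-5 + 258*(1/540)) = 1/(-5 + 43/90) = 1/(-407/90) = -90/407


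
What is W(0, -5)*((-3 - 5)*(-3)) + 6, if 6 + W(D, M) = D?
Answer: -138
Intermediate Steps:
W(D, M) = -6 + D
W(0, -5)*((-3 - 5)*(-3)) + 6 = (-6 + 0)*((-3 - 5)*(-3)) + 6 = -(-48)*(-3) + 6 = -6*24 + 6 = -144 + 6 = -138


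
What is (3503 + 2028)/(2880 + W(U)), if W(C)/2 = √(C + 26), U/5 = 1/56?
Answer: 74336640/38706713 - 5531*√20454/116120139 ≈ 1.9137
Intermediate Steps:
U = 5/56 ≈ 0.089286
W(C) = 2*√(26 + C) (W(C) = 2*√(C + 26) = 2*√(26 + C))
(3503 + 2028)/(2880 + W(U)) = (3503 + 2028)/(2880 + 2*√(26 + 5/56)) = 5531/(2880 + 2*√(1461/56)) = 5531/(2880 + 2*(√20454/28)) = 5531/(2880 + √20454/14)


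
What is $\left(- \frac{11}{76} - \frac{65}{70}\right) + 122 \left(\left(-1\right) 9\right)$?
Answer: $- \frac{584707}{532} \approx -1099.1$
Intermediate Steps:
$\left(- \frac{11}{76} - \frac{65}{70}\right) + 122 \left(\left(-1\right) 9\right) = \left(\left(-11\right) \frac{1}{76} - \frac{13}{14}\right) + 122 \left(-9\right) = \left(- \frac{11}{76} - \frac{13}{14}\right) - 1098 = - \frac{571}{532} - 1098 = - \frac{584707}{532}$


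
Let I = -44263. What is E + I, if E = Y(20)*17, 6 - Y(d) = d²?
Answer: -50961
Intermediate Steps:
Y(d) = 6 - d²
E = -6698 (E = (6 - 1*20²)*17 = (6 - 1*400)*17 = (6 - 400)*17 = -394*17 = -6698)
E + I = -6698 - 44263 = -50961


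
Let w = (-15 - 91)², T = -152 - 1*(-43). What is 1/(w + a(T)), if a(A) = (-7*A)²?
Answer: 1/593405 ≈ 1.6852e-6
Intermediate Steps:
T = -109 (T = -152 + 43 = -109)
w = 11236 (w = (-106)² = 11236)
a(A) = 49*A²
1/(w + a(T)) = 1/(11236 + 49*(-109)²) = 1/(11236 + 49*11881) = 1/(11236 + 582169) = 1/593405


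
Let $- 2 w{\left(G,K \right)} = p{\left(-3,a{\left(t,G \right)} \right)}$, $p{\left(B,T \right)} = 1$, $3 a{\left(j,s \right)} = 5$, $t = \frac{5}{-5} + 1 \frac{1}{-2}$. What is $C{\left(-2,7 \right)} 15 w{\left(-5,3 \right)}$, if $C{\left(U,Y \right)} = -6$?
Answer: $45$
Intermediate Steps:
$t = - \frac{3}{2}$ ($t = 5 \left(- \frac{1}{5}\right) + 1 \left(- \frac{1}{2}\right) = -1 - \frac{1}{2} = - \frac{3}{2} \approx -1.5$)
$a{\left(j,s \right)} = \frac{5}{3}$ ($a{\left(j,s \right)} = \frac{1}{3} \cdot 5 = \frac{5}{3}$)
$w{\left(G,K \right)} = - \frac{1}{2}$ ($w{\left(G,K \right)} = \left(- \frac{1}{2}\right) 1 = - \frac{1}{2}$)
$C{\left(-2,7 \right)} 15 w{\left(-5,3 \right)} = \left(-6\right) 15 \left(- \frac{1}{2}\right) = \left(-90\right) \left(- \frac{1}{2}\right) = 45$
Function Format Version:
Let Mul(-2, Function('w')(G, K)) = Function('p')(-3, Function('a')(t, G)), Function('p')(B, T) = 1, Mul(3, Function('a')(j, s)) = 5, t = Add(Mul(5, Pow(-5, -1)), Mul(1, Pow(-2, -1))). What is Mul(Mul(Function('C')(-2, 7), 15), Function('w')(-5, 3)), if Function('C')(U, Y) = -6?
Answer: 45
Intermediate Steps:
t = Rational(-3, 2) (t = Add(Mul(5, Rational(-1, 5)), Mul(1, Rational(-1, 2))) = Add(-1, Rational(-1, 2)) = Rational(-3, 2) ≈ -1.5000)
Function('a')(j, s) = Rational(5, 3) (Function('a')(j, s) = Mul(Rational(1, 3), 5) = Rational(5, 3))
Function('w')(G, K) = Rational(-1, 2) (Function('w')(G, K) = Mul(Rational(-1, 2), 1) = Rational(-1, 2))
Mul(Mul(Function('C')(-2, 7), 15), Function('w')(-5, 3)) = Mul(Mul(-6, 15), Rational(-1, 2)) = Mul(-90, Rational(-1, 2)) = 45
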